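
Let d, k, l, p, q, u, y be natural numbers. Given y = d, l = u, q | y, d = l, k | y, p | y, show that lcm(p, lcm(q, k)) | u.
Since y = d and d = l, y = l. From l = u, y = u. q | y and k | y, therefore lcm(q, k) | y. p | y, so lcm(p, lcm(q, k)) | y. Since y = u, lcm(p, lcm(q, k)) | u.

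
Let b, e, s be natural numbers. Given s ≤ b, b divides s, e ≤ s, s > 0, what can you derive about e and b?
e ≤ b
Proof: Because b divides s and s > 0, b ≤ s. Since s ≤ b, s = b. e ≤ s, so e ≤ b.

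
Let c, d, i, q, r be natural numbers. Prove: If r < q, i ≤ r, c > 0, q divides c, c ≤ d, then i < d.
i ≤ r and r < q, so i < q. From q divides c and c > 0, q ≤ c. Since i < q, i < c. Because c ≤ d, i < d.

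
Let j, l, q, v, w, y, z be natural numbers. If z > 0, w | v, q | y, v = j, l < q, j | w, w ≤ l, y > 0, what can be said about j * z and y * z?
j * z < y * z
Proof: v = j and w | v, thus w | j. Because j | w, w = j. From w ≤ l and l < q, w < q. From q | y and y > 0, q ≤ y. From w < q, w < y. From w = j, j < y. Because z > 0, j * z < y * z.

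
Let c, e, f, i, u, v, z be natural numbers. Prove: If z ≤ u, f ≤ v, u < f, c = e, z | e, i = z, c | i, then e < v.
c = e and c | i, hence e | i. i = z, so e | z. z | e, so z = e. From z ≤ u and u < f, z < f. f ≤ v, so z < v. Since z = e, e < v.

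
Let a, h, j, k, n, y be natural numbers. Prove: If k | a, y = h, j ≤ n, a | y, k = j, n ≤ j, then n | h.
j ≤ n and n ≤ j, therefore j = n. k = j, so k = n. k | a and a | y, thus k | y. Since y = h, k | h. Since k = n, n | h.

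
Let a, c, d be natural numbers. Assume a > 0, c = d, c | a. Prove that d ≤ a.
Because c | a and a > 0, c ≤ a. c = d, so d ≤ a.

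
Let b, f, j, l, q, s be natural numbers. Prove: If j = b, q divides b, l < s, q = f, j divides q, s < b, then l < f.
Since j = b and j divides q, b divides q. q divides b, so b = q. q = f, so b = f. Since l < s and s < b, l < b. Since b = f, l < f.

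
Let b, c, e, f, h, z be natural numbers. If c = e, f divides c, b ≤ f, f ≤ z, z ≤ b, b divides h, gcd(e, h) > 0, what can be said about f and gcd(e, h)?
f ≤ gcd(e, h)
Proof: c = e and f divides c, so f divides e. f ≤ z and z ≤ b, therefore f ≤ b. Since b ≤ f, b = f. From b divides h, f divides h. Since f divides e, f divides gcd(e, h). gcd(e, h) > 0, so f ≤ gcd(e, h).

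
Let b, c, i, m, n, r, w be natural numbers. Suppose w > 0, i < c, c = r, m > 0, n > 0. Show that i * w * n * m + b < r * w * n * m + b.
c = r and i < c, therefore i < r. Combined with w > 0, by multiplying by a positive, i * w < r * w. Using n > 0, by multiplying by a positive, i * w * n < r * w * n. Because m > 0, by multiplying by a positive, i * w * n * m < r * w * n * m. Then i * w * n * m + b < r * w * n * m + b.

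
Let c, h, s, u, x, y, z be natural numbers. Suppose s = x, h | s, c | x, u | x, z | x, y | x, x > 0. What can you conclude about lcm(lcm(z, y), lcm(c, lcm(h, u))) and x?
lcm(lcm(z, y), lcm(c, lcm(h, u))) ≤ x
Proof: z | x and y | x, therefore lcm(z, y) | x. s = x and h | s, thus h | x. Since u | x, lcm(h, u) | x. c | x, so lcm(c, lcm(h, u)) | x. Since lcm(z, y) | x, lcm(lcm(z, y), lcm(c, lcm(h, u))) | x. x > 0, so lcm(lcm(z, y), lcm(c, lcm(h, u))) ≤ x.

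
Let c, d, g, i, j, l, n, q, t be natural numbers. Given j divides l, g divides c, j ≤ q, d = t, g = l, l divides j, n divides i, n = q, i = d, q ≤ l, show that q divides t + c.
i = d and d = t, therefore i = t. n divides i, so n divides t. n = q, so q divides t. j divides l and l divides j, therefore j = l. j ≤ q, so l ≤ q. Because q ≤ l, l = q. g = l and g divides c, therefore l divides c. l = q, so q divides c. q divides t, so q divides t + c.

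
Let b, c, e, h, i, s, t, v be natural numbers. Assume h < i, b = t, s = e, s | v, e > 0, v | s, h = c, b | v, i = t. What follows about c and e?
c < e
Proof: h = c and h < i, thus c < i. Since i = t, c < t. v | s and s | v, hence v = s. Since s = e, v = e. b = t and b | v, hence t | v. From v = e, t | e. e > 0, so t ≤ e. Since c < t, c < e.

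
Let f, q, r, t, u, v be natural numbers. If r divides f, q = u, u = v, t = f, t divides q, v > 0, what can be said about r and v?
r ≤ v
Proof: From q = u and u = v, q = v. t = f and t divides q, therefore f divides q. Since q = v, f divides v. Since r divides f, r divides v. v > 0, so r ≤ v.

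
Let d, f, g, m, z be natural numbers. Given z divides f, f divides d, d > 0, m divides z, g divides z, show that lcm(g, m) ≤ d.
g divides z and m divides z, hence lcm(g, m) divides z. Because z divides f and f divides d, z divides d. Because lcm(g, m) divides z, lcm(g, m) divides d. d > 0, so lcm(g, m) ≤ d.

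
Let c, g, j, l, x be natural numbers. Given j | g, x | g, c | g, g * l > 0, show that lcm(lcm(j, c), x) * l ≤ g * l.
j | g and c | g, therefore lcm(j, c) | g. From x | g, lcm(lcm(j, c), x) | g. Then lcm(lcm(j, c), x) * l | g * l. g * l > 0, so lcm(lcm(j, c), x) * l ≤ g * l.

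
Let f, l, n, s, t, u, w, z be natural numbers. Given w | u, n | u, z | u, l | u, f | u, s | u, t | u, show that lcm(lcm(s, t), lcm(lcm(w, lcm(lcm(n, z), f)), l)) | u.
s | u and t | u, hence lcm(s, t) | u. n | u and z | u, thus lcm(n, z) | u. f | u, so lcm(lcm(n, z), f) | u. Since w | u, lcm(w, lcm(lcm(n, z), f)) | u. l | u, so lcm(lcm(w, lcm(lcm(n, z), f)), l) | u. Since lcm(s, t) | u, lcm(lcm(s, t), lcm(lcm(w, lcm(lcm(n, z), f)), l)) | u.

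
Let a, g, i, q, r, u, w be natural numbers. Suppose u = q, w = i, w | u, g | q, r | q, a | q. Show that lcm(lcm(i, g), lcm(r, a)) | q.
w = i and w | u, therefore i | u. Since u = q, i | q. g | q, so lcm(i, g) | q. Because r | q and a | q, lcm(r, a) | q. Since lcm(i, g) | q, lcm(lcm(i, g), lcm(r, a)) | q.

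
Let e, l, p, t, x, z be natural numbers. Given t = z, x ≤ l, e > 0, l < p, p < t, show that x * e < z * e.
From t = z and p < t, p < z. Since l < p, l < z. Since x ≤ l, x < z. Combining with e > 0, by multiplying by a positive, x * e < z * e.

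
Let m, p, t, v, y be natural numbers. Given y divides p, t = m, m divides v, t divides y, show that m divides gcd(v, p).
From t divides y and y divides p, t divides p. From t = m, m divides p. Since m divides v, m divides gcd(v, p).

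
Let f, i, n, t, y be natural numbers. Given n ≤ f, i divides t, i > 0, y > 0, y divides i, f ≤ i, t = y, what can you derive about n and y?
n ≤ y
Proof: t = y and i divides t, hence i divides y. y > 0, so i ≤ y. y divides i and i > 0, thus y ≤ i. Since i ≤ y, i = y. Since f ≤ i, f ≤ y. Since n ≤ f, n ≤ y.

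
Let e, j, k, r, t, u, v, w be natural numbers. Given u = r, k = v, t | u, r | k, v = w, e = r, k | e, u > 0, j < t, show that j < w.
Since k = v and v = w, k = w. e = r and k | e, so k | r. r | k, so r = k. u = r, so u = k. Since t | u and u > 0, t ≤ u. Since j < t, j < u. Since u = k, j < k. Since k = w, j < w.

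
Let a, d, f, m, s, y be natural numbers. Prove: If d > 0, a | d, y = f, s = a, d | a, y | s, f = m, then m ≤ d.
y = f and f = m, hence y = m. Since a | d and d | a, a = d. s = a and y | s, therefore y | a. a = d, so y | d. y = m, so m | d. Since d > 0, m ≤ d.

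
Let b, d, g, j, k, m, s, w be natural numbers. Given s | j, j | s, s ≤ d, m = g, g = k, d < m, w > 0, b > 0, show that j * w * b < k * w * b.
s | j and j | s, so s = j. From s ≤ d, j ≤ d. Since m = g and g = k, m = k. Since d < m, d < k. Since j ≤ d, j < k. Since w > 0, j * w < k * w. b > 0, so j * w * b < k * w * b.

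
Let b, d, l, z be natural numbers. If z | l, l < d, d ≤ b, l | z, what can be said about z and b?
z < b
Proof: l | z and z | l, thus l = z. l < d and d ≤ b, hence l < b. Since l = z, z < b.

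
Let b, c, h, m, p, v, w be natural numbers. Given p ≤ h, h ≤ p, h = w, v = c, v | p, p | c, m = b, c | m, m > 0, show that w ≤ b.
Since p ≤ h and h ≤ p, p = h. h = w, so p = w. Because v = c and v | p, c | p. From p | c, c = p. c | m and m > 0, thus c ≤ m. From m = b, c ≤ b. Since c = p, p ≤ b. p = w, so w ≤ b.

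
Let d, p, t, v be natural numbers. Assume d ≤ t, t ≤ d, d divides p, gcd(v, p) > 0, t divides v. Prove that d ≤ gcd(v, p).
Since t ≤ d and d ≤ t, t = d. From t divides v, d divides v. From d divides p, d divides gcd(v, p). Since gcd(v, p) > 0, d ≤ gcd(v, p).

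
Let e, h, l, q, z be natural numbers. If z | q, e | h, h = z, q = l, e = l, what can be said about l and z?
l = z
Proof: e = l and e | h, hence l | h. h = z, so l | z. q = l and z | q, so z | l. Since l | z, l = z.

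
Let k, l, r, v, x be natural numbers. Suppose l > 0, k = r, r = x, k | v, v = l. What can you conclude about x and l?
x ≤ l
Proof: k = r and k | v, therefore r | v. v = l, so r | l. l > 0, so r ≤ l. Since r = x, x ≤ l.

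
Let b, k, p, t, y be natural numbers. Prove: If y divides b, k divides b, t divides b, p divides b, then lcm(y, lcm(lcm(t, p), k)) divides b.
t divides b and p divides b, hence lcm(t, p) divides b. From k divides b, lcm(lcm(t, p), k) divides b. y divides b, so lcm(y, lcm(lcm(t, p), k)) divides b.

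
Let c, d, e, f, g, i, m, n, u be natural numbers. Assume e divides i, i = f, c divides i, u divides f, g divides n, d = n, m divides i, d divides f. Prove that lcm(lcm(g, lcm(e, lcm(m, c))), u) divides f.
Because d = n and d divides f, n divides f. Since g divides n, g divides f. m divides i and c divides i, thus lcm(m, c) divides i. e divides i, so lcm(e, lcm(m, c)) divides i. Since i = f, lcm(e, lcm(m, c)) divides f. g divides f, so lcm(g, lcm(e, lcm(m, c))) divides f. Since u divides f, lcm(lcm(g, lcm(e, lcm(m, c))), u) divides f.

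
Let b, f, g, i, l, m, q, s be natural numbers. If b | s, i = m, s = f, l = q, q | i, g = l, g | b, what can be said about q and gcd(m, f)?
q | gcd(m, f)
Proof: Since i = m and q | i, q | m. Since g = l and g | b, l | b. b | s, so l | s. l = q, so q | s. s = f, so q | f. q | m, so q | gcd(m, f).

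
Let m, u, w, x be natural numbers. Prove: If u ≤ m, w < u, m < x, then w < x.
u ≤ m and m < x, hence u < x. w < u, so w < x.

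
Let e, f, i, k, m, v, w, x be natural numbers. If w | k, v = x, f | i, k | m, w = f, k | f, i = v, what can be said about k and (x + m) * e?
k | (x + m) * e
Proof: i = v and v = x, thus i = x. w = f and w | k, so f | k. Since k | f, f = k. Since f | i, k | i. Since i = x, k | x. k | m, so k | x + m. Then k | (x + m) * e.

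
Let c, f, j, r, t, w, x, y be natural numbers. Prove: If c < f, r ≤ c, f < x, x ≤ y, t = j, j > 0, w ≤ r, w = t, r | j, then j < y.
From r | j and j > 0, r ≤ j. w = t and t = j, hence w = j. Since w ≤ r, j ≤ r. Since r ≤ j, r = j. Because r ≤ c and c < f, r < f. Since f < x and x ≤ y, f < y. r < f, so r < y. r = j, so j < y.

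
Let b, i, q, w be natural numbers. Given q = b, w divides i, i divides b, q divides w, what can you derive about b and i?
b = i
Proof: Since q divides w and w divides i, q divides i. From q = b, b divides i. Since i divides b, i = b. Then b = i.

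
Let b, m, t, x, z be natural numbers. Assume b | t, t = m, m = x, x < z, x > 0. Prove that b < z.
From t = m and m = x, t = x. Since b | t, b | x. Since x > 0, b ≤ x. Since x < z, b < z.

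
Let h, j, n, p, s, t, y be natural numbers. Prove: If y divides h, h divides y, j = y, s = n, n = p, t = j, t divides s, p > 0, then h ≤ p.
From y divides h and h divides y, y = h. s = n and n = p, so s = p. t = j and t divides s, so j divides s. Since s = p, j divides p. Since j = y, y divides p. Since p > 0, y ≤ p. Since y = h, h ≤ p.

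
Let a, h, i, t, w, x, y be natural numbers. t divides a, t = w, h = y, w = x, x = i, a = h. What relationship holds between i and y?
i divides y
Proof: t = w and w = x, thus t = x. a = h and t divides a, thus t divides h. Since h = y, t divides y. t = x, so x divides y. x = i, so i divides y.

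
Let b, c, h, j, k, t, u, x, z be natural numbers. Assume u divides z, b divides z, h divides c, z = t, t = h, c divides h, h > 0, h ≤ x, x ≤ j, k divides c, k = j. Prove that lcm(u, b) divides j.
z = t and t = h, so z = h. h ≤ x and x ≤ j, hence h ≤ j. Since c divides h and h divides c, c = h. Since k = j and k divides c, j divides c. c = h, so j divides h. Since h > 0, j ≤ h. Since h ≤ j, h = j. Because z = h, z = j. u divides z and b divides z, therefore lcm(u, b) divides z. z = j, so lcm(u, b) divides j.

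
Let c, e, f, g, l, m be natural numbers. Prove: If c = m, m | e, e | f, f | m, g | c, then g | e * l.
Since e | f and f | m, e | m. Since m | e, m = e. Since c = m, c = e. g | c, so g | e. Then g | e * l.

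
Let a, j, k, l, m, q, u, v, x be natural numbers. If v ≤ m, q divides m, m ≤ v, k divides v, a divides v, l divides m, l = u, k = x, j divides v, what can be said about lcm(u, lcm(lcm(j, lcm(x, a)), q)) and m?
lcm(u, lcm(lcm(j, lcm(x, a)), q)) divides m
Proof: l = u and l divides m, therefore u divides m. Because v ≤ m and m ≤ v, v = m. From k = x and k divides v, x divides v. Because a divides v, lcm(x, a) divides v. j divides v, so lcm(j, lcm(x, a)) divides v. From v = m, lcm(j, lcm(x, a)) divides m. From q divides m, lcm(lcm(j, lcm(x, a)), q) divides m. Since u divides m, lcm(u, lcm(lcm(j, lcm(x, a)), q)) divides m.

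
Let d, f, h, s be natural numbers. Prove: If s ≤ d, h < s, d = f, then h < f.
Because d = f and s ≤ d, s ≤ f. Since h < s, h < f.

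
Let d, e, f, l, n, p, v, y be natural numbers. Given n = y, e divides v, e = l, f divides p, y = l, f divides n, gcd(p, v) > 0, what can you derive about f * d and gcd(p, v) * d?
f * d ≤ gcd(p, v) * d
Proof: n = y and f divides n, hence f divides y. Since y = l, f divides l. e = l and e divides v, hence l divides v. f divides l, so f divides v. Because f divides p, f divides gcd(p, v). gcd(p, v) > 0, so f ≤ gcd(p, v). By multiplying by a non-negative, f * d ≤ gcd(p, v) * d.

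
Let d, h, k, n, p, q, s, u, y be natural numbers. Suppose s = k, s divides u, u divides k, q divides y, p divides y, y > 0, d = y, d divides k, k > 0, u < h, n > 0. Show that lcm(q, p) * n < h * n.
Since s = k and s divides u, k divides u. Since u divides k, k = u. q divides y and p divides y, hence lcm(q, p) divides y. Since y > 0, lcm(q, p) ≤ y. From d = y and d divides k, y divides k. Since k > 0, y ≤ k. Since lcm(q, p) ≤ y, lcm(q, p) ≤ k. Since k = u, lcm(q, p) ≤ u. u < h, so lcm(q, p) < h. Since n > 0, by multiplying by a positive, lcm(q, p) * n < h * n.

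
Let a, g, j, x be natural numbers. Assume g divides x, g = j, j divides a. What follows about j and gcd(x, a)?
j divides gcd(x, a)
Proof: From g = j and g divides x, j divides x. Since j divides a, j divides gcd(x, a).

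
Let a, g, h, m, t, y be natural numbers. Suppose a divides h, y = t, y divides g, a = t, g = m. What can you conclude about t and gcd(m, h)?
t divides gcd(m, h)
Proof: Because y = t and y divides g, t divides g. Since g = m, t divides m. a = t and a divides h, therefore t divides h. From t divides m, t divides gcd(m, h).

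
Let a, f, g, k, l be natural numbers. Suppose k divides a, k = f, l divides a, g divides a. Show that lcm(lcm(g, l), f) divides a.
From g divides a and l divides a, lcm(g, l) divides a. k = f and k divides a, thus f divides a. Since lcm(g, l) divides a, lcm(lcm(g, l), f) divides a.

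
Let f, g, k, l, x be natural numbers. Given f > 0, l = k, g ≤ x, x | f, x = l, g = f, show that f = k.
g = f and g ≤ x, thus f ≤ x. Since x | f and f > 0, x ≤ f. Since f ≤ x, f = x. Because x = l, f = l. l = k, so f = k.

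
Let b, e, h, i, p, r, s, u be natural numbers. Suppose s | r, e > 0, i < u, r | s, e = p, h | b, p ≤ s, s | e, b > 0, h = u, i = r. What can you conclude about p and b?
p < b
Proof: r | s and s | r, thus r = s. Since i = r, i = s. Since s | e and e > 0, s ≤ e. e = p, so s ≤ p. p ≤ s, so s = p. i = s, so i = p. h | b and b > 0, hence h ≤ b. h = u, so u ≤ b. i < u, so i < b. Since i = p, p < b.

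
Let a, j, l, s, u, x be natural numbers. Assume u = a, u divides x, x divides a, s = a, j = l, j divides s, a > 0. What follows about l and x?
l ≤ x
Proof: u = a and u divides x, so a divides x. x divides a, so a = x. Since j = l and j divides s, l divides s. s = a, so l divides a. a > 0, so l ≤ a. a = x, so l ≤ x.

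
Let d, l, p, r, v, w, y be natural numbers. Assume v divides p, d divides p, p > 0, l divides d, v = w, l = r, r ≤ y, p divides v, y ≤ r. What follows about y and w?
y ≤ w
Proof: p divides v and v divides p, therefore p = v. v = w, so p = w. Since r ≤ y and y ≤ r, r = y. l divides d and d divides p, thus l divides p. l = r, so r divides p. Since p > 0, r ≤ p. Since r = y, y ≤ p. p = w, so y ≤ w.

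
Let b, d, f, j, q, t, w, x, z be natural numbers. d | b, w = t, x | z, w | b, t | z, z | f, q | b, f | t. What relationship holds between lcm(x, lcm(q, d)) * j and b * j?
lcm(x, lcm(q, d)) * j | b * j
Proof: z | f and f | t, thus z | t. Since t | z, z = t. x | z, so x | t. w = t and w | b, hence t | b. x | t, so x | b. Since q | b and d | b, lcm(q, d) | b. x | b, so lcm(x, lcm(q, d)) | b. Then lcm(x, lcm(q, d)) * j | b * j.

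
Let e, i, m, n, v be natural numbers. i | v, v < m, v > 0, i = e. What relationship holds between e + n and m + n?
e + n < m + n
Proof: Because i | v and v > 0, i ≤ v. From v < m, i < m. Since i = e, e < m. Then e + n < m + n.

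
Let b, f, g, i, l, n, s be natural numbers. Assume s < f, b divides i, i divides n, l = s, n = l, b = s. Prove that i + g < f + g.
b = s and b divides i, therefore s divides i. Because n = l and i divides n, i divides l. Since l = s, i divides s. Since s divides i, s = i. s < f, so i < f. Then i + g < f + g.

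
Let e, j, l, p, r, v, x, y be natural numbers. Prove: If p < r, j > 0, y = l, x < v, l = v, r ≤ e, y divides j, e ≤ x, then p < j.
r ≤ e and e ≤ x, hence r ≤ x. x < v, so r < v. y = l and l = v, thus y = v. y divides j and j > 0, hence y ≤ j. y = v, so v ≤ j. r < v, so r < j. Since p < r, p < j.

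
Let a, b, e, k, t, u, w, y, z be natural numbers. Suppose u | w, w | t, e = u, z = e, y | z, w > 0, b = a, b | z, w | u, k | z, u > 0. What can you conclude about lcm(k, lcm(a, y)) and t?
lcm(k, lcm(a, y)) | t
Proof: From z = e and e = u, z = u. u | w and w > 0, thus u ≤ w. w | u and u > 0, so w ≤ u. From u ≤ w, u = w. Since z = u, z = w. Because b = a and b | z, a | z. Since y | z, lcm(a, y) | z. Since k | z, lcm(k, lcm(a, y)) | z. Because z = w, lcm(k, lcm(a, y)) | w. Since w | t, lcm(k, lcm(a, y)) | t.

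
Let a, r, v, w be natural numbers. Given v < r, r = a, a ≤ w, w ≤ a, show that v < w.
Since a ≤ w and w ≤ a, a = w. Since r = a, r = w. v < r, so v < w.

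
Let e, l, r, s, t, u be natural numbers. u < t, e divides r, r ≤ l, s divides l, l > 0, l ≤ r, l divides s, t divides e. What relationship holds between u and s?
u < s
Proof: l divides s and s divides l, so l = s. Since r ≤ l and l ≤ r, r = l. e divides r, so e divides l. Since t divides e, t divides l. Since l > 0, t ≤ l. u < t, so u < l. l = s, so u < s.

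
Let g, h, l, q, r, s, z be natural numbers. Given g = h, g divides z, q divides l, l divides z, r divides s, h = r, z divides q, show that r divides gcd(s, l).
Because z divides q and q divides l, z divides l. Because l divides z, z = l. g = h and g divides z, therefore h divides z. z = l, so h divides l. h = r, so r divides l. Since r divides s, r divides gcd(s, l).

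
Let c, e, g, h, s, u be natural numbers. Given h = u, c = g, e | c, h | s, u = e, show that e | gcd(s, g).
h = u and h | s, thus u | s. Since u = e, e | s. Because c = g and e | c, e | g. e | s, so e | gcd(s, g).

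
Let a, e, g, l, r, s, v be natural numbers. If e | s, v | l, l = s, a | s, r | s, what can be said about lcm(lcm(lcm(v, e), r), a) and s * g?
lcm(lcm(lcm(v, e), r), a) | s * g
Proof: Because l = s and v | l, v | s. Since e | s, lcm(v, e) | s. Since r | s, lcm(lcm(v, e), r) | s. a | s, so lcm(lcm(lcm(v, e), r), a) | s. Then lcm(lcm(lcm(v, e), r), a) | s * g.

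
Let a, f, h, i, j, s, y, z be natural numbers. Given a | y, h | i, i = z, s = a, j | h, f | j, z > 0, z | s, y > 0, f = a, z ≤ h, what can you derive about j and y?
j ≤ y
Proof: f = a and f | j, hence a | j. From i = z and h | i, h | z. Because z > 0, h ≤ z. Since z ≤ h, z = h. z | s, so h | s. From j | h, j | s. s = a, so j | a. a | j, so a = j. a | y and y > 0, therefore a ≤ y. a = j, so j ≤ y.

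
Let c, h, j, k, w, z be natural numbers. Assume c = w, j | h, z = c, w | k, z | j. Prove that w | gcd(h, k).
From z = c and c = w, z = w. z | j and j | h, therefore z | h. From z = w, w | h. Since w | k, w | gcd(h, k).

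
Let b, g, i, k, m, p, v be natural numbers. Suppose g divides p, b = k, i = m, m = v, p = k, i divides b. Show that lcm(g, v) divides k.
p = k and g divides p, so g divides k. i = m and m = v, hence i = v. Since i divides b, v divides b. Since b = k, v divides k. Because g divides k, lcm(g, v) divides k.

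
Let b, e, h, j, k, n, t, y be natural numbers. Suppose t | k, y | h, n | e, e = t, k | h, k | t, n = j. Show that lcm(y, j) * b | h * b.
t | k and k | t, so t = k. Because e = t and n | e, n | t. Since t = k, n | k. From k | h, n | h. Because n = j, j | h. y | h, so lcm(y, j) | h. Then lcm(y, j) * b | h * b.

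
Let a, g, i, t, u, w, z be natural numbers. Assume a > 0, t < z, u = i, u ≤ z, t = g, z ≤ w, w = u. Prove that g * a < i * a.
w = u and z ≤ w, therefore z ≤ u. u ≤ z, so z = u. u = i, so z = i. t = g and t < z, therefore g < z. Since z = i, g < i. a > 0, so g * a < i * a.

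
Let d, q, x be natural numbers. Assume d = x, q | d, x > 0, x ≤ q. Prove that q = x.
d = x and q | d, therefore q | x. Since x > 0, q ≤ x. Since x ≤ q, q = x.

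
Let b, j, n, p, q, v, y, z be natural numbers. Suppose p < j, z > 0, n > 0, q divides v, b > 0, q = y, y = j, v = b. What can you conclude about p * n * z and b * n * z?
p * n * z < b * n * z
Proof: q = y and y = j, therefore q = j. v = b and q divides v, thus q divides b. Since q = j, j divides b. b > 0, so j ≤ b. p < j, so p < b. Since n > 0, by multiplying by a positive, p * n < b * n. Using z > 0 and multiplying by a positive, p * n * z < b * n * z.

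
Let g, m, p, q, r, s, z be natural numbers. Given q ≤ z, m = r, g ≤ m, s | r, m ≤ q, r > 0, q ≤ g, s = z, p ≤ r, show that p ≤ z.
From q ≤ g and g ≤ m, q ≤ m. m ≤ q, so q = m. Since m = r, q = r. Since q ≤ z, r ≤ z. s = z and s | r, hence z | r. r > 0, so z ≤ r. Because r ≤ z, r = z. p ≤ r, so p ≤ z.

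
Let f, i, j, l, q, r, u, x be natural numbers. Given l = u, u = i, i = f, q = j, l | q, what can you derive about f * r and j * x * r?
f * r | j * x * r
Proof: l = u and u = i, thus l = i. i = f, so l = f. Because q = j and l | q, l | j. Since l = f, f | j. Then f | j * x. Then f * r | j * x * r.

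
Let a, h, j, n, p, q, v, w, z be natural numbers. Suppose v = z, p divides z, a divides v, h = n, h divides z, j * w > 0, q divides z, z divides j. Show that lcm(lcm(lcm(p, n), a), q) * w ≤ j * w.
h = n and h divides z, therefore n divides z. Since p divides z, lcm(p, n) divides z. v = z and a divides v, so a divides z. Since lcm(p, n) divides z, lcm(lcm(p, n), a) divides z. q divides z, so lcm(lcm(lcm(p, n), a), q) divides z. Since z divides j, lcm(lcm(lcm(p, n), a), q) divides j. Then lcm(lcm(lcm(p, n), a), q) * w divides j * w. Since j * w > 0, lcm(lcm(lcm(p, n), a), q) * w ≤ j * w.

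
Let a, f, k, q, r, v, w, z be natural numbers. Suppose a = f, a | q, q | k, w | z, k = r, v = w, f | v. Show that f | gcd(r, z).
Since a = f and a | q, f | q. Because k = r and q | k, q | r. Since f | q, f | r. Because v = w and f | v, f | w. w | z, so f | z. f | r, so f | gcd(r, z).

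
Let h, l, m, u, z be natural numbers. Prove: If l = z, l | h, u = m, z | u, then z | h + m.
l = z and l | h, therefore z | h. u = m and z | u, thus z | m. Because z | h, z | h + m.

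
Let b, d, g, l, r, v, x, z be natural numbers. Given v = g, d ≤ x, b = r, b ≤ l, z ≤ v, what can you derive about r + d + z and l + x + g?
r + d + z ≤ l + x + g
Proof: Because b = r and b ≤ l, r ≤ l. d ≤ x, so r + d ≤ l + x. Since v = g and z ≤ v, z ≤ g. r + d ≤ l + x, so r + d + z ≤ l + x + g.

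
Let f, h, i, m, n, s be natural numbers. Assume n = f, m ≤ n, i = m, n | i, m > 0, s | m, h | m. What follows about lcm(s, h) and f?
lcm(s, h) ≤ f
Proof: i = m and n | i, so n | m. Because m > 0, n ≤ m. Because m ≤ n, m = n. s | m and h | m, hence lcm(s, h) | m. m > 0, so lcm(s, h) ≤ m. m = n, so lcm(s, h) ≤ n. n = f, so lcm(s, h) ≤ f.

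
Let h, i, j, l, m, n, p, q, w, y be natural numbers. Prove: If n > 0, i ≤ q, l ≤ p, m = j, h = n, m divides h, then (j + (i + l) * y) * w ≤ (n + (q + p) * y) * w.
From h = n and m divides h, m divides n. m = j, so j divides n. Since n > 0, j ≤ n. i ≤ q and l ≤ p, so i + l ≤ q + p. By multiplying by a non-negative, (i + l) * y ≤ (q + p) * y. j ≤ n, so j + (i + l) * y ≤ n + (q + p) * y. By multiplying by a non-negative, (j + (i + l) * y) * w ≤ (n + (q + p) * y) * w.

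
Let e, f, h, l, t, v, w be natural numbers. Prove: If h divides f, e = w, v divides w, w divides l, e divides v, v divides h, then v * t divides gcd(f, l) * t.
v divides h and h divides f, thus v divides f. e = w and e divides v, so w divides v. v divides w, so w = v. w divides l, so v divides l. Since v divides f, v divides gcd(f, l). Then v * t divides gcd(f, l) * t.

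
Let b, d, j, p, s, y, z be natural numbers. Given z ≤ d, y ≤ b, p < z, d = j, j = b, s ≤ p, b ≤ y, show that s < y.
Because d = j and j = b, d = b. Since b ≤ y and y ≤ b, b = y. Since d = b, d = y. s ≤ p and p < z, hence s < z. Since z ≤ d, s < d. d = y, so s < y.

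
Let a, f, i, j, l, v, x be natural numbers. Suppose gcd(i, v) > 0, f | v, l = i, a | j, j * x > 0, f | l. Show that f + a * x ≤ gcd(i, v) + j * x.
l = i and f | l, therefore f | i. f | v, so f | gcd(i, v). Since gcd(i, v) > 0, f ≤ gcd(i, v). a | j, so a * x | j * x. Since j * x > 0, a * x ≤ j * x. f ≤ gcd(i, v), so f + a * x ≤ gcd(i, v) + j * x.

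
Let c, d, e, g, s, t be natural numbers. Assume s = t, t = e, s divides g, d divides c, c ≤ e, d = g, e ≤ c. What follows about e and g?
e = g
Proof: s = t and t = e, hence s = e. Since s divides g, e divides g. c ≤ e and e ≤ c, hence c = e. d divides c, so d divides e. Since d = g, g divides e. Because e divides g, e = g.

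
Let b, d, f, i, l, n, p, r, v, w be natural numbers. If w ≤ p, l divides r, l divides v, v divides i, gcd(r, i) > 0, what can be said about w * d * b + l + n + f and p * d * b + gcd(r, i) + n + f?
w * d * b + l + n + f ≤ p * d * b + gcd(r, i) + n + f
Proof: w ≤ p. By multiplying by a non-negative, w * d ≤ p * d. By multiplying by a non-negative, w * d * b ≤ p * d * b. Since l divides v and v divides i, l divides i. Since l divides r, l divides gcd(r, i). Since gcd(r, i) > 0, l ≤ gcd(r, i). Then l + n ≤ gcd(r, i) + n. w * d * b ≤ p * d * b, so w * d * b + l + n ≤ p * d * b + gcd(r, i) + n. Then w * d * b + l + n + f ≤ p * d * b + gcd(r, i) + n + f.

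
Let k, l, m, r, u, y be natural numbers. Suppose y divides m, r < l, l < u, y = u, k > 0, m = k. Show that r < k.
Because r < l and l < u, r < u. From y = u and y divides m, u divides m. m = k, so u divides k. Since k > 0, u ≤ k. r < u, so r < k.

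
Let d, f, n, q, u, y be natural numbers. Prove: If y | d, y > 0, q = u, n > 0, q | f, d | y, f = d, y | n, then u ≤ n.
d | y and y | d, therefore d = y. Because f = d, f = y. q = u and q | f, so u | f. Since f = y, u | y. From y > 0, u ≤ y. y | n and n > 0, so y ≤ n. Since u ≤ y, u ≤ n.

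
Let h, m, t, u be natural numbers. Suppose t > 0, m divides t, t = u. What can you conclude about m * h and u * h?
m * h ≤ u * h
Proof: m divides t and t > 0, therefore m ≤ t. Since t = u, m ≤ u. By multiplying by a non-negative, m * h ≤ u * h.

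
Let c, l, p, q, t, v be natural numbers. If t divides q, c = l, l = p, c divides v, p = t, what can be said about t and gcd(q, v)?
t divides gcd(q, v)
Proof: From c = l and l = p, c = p. Since c divides v, p divides v. p = t, so t divides v. t divides q, so t divides gcd(q, v).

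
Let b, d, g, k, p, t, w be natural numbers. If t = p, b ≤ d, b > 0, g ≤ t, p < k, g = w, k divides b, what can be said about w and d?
w < d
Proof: t = p and g ≤ t, so g ≤ p. g = w, so w ≤ p. Since p < k, w < k. Since k divides b and b > 0, k ≤ b. b ≤ d, so k ≤ d. Since w < k, w < d.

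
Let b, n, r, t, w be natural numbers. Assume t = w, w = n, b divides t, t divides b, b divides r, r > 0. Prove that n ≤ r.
Since t = w and w = n, t = n. Because b divides t and t divides b, b = t. Since b divides r, t divides r. Since r > 0, t ≤ r. Since t = n, n ≤ r.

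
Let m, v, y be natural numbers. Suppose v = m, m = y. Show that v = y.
v = m and m = y. By transitivity, v = y.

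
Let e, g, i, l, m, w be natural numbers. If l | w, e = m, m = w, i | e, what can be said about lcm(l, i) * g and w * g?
lcm(l, i) * g | w * g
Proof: e = m and m = w, therefore e = w. i | e, so i | w. Because l | w, lcm(l, i) | w. Then lcm(l, i) * g | w * g.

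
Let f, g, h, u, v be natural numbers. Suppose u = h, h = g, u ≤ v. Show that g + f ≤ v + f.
u = h and h = g, therefore u = g. u ≤ v, so g ≤ v. Then g + f ≤ v + f.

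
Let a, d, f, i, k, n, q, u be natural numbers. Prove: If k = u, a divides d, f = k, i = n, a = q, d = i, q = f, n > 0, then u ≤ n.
q = f and f = k, thus q = k. d = i and i = n, hence d = n. Since a = q and a divides d, q divides d. Since d = n, q divides n. Because q = k, k divides n. Since n > 0, k ≤ n. k = u, so u ≤ n.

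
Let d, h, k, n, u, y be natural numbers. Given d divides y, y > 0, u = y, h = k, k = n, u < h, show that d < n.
d divides y and y > 0, so d ≤ y. Because h = k and k = n, h = n. Since u < h, u < n. Since u = y, y < n. d ≤ y, so d < n.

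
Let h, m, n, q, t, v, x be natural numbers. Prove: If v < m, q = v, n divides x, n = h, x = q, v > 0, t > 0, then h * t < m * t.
x = q and q = v, therefore x = v. n divides x, so n divides v. n = h, so h divides v. Because v > 0, h ≤ v. From v < m, h < m. Since t > 0, by multiplying by a positive, h * t < m * t.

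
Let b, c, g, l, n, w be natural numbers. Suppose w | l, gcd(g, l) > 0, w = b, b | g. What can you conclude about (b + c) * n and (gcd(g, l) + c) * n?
(b + c) * n ≤ (gcd(g, l) + c) * n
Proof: w = b and w | l, therefore b | l. b | g, so b | gcd(g, l). gcd(g, l) > 0, so b ≤ gcd(g, l). Then b + c ≤ gcd(g, l) + c. Then (b + c) * n ≤ (gcd(g, l) + c) * n.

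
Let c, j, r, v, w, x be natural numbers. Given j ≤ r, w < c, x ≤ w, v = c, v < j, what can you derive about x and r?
x < r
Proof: From x ≤ w and w < c, x < c. Because v = c and v < j, c < j. Since j ≤ r, c < r. Since x < c, x < r.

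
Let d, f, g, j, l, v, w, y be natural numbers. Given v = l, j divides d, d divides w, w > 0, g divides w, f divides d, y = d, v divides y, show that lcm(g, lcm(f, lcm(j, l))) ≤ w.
From v = l and v divides y, l divides y. Since y = d, l divides d. Since j divides d, lcm(j, l) divides d. f divides d, so lcm(f, lcm(j, l)) divides d. Since d divides w, lcm(f, lcm(j, l)) divides w. Because g divides w, lcm(g, lcm(f, lcm(j, l))) divides w. w > 0, so lcm(g, lcm(f, lcm(j, l))) ≤ w.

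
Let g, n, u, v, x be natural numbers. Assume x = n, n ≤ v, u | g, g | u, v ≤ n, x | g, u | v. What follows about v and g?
v = g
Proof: n ≤ v and v ≤ n, therefore n = v. x = n, so x = v. Since x | g, v | g. u | g and g | u, hence u = g. Since u | v, g | v. From v | g, v = g.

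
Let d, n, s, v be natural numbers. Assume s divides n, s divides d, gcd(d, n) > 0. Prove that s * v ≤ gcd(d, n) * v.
s divides d and s divides n, therefore s divides gcd(d, n). Since gcd(d, n) > 0, s ≤ gcd(d, n). By multiplying by a non-negative, s * v ≤ gcd(d, n) * v.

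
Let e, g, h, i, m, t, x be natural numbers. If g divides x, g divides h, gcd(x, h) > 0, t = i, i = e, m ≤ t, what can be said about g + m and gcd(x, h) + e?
g + m ≤ gcd(x, h) + e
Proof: g divides x and g divides h, therefore g divides gcd(x, h). gcd(x, h) > 0, so g ≤ gcd(x, h). t = i and i = e, therefore t = e. Since m ≤ t, m ≤ e. Since g ≤ gcd(x, h), g + m ≤ gcd(x, h) + e.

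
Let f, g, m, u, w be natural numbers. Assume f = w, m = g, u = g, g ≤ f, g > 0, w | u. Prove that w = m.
f = w and g ≤ f, therefore g ≤ w. Because u = g and w | u, w | g. g > 0, so w ≤ g. Because g ≤ w, g = w. m = g, so m = w. Then w = m.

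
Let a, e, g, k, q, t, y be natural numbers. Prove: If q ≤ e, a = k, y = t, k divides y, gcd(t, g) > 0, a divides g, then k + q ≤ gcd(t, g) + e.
Since y = t and k divides y, k divides t. a = k and a divides g, hence k divides g. Since k divides t, k divides gcd(t, g). gcd(t, g) > 0, so k ≤ gcd(t, g). Since q ≤ e, k + q ≤ gcd(t, g) + e.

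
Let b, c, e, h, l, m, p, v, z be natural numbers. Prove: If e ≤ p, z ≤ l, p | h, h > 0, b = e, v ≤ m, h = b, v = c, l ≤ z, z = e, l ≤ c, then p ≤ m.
h = b and b = e, so h = e. Because p | h and h > 0, p ≤ h. Since h = e, p ≤ e. Since e ≤ p, e = p. l ≤ z and z ≤ l, thus l = z. Because z = e, l = e. Since l ≤ c, e ≤ c. Since v = c and v ≤ m, c ≤ m. e ≤ c, so e ≤ m. e = p, so p ≤ m.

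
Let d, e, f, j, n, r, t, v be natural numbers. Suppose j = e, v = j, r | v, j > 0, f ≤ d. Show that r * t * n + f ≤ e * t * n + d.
v = j and r | v, therefore r | j. From j > 0, r ≤ j. j = e, so r ≤ e. Then r * t ≤ e * t. Then r * t * n ≤ e * t * n. Because f ≤ d, r * t * n + f ≤ e * t * n + d.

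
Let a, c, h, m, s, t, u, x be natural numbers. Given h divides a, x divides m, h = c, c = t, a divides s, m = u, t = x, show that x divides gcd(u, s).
Because m = u and x divides m, x divides u. Since c = t and t = x, c = x. From h divides a and a divides s, h divides s. From h = c, c divides s. From c = x, x divides s. Since x divides u, x divides gcd(u, s).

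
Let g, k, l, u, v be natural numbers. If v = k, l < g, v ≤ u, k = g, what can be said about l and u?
l < u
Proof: From v = k and k = g, v = g. Since v ≤ u, g ≤ u. l < g, so l < u.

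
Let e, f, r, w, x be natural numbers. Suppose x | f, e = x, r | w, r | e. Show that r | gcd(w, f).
e = x and r | e, thus r | x. Since x | f, r | f. r | w, so r | gcd(w, f).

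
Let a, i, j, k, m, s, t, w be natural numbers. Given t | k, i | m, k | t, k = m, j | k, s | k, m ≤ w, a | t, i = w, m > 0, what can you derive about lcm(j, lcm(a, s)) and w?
lcm(j, lcm(a, s)) | w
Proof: i = w and i | m, so w | m. m > 0, so w ≤ m. Because m ≤ w, m = w. k = m, so k = w. Because t | k and k | t, t = k. a | t, so a | k. Since s | k, lcm(a, s) | k. j | k, so lcm(j, lcm(a, s)) | k. Because k = w, lcm(j, lcm(a, s)) | w.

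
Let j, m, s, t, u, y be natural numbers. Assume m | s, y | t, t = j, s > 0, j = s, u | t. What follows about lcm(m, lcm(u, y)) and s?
lcm(m, lcm(u, y)) ≤ s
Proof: t = j and j = s, hence t = s. u | t and y | t, so lcm(u, y) | t. t = s, so lcm(u, y) | s. m | s, so lcm(m, lcm(u, y)) | s. Since s > 0, lcm(m, lcm(u, y)) ≤ s.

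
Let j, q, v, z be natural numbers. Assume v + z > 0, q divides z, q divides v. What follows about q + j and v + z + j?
q + j ≤ v + z + j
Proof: Since q divides v and q divides z, q divides v + z. From v + z > 0, q ≤ v + z. Then q + j ≤ v + z + j.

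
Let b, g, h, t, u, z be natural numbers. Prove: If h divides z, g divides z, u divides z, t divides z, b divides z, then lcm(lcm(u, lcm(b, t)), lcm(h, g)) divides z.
Because b divides z and t divides z, lcm(b, t) divides z. Since u divides z, lcm(u, lcm(b, t)) divides z. Because h divides z and g divides z, lcm(h, g) divides z. Since lcm(u, lcm(b, t)) divides z, lcm(lcm(u, lcm(b, t)), lcm(h, g)) divides z.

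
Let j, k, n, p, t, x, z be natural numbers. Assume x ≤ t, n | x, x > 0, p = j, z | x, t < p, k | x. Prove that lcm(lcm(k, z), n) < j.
Since k | x and z | x, lcm(k, z) | x. n | x, so lcm(lcm(k, z), n) | x. Since x > 0, lcm(lcm(k, z), n) ≤ x. Since x ≤ t, lcm(lcm(k, z), n) ≤ t. Since t < p, lcm(lcm(k, z), n) < p. Since p = j, lcm(lcm(k, z), n) < j.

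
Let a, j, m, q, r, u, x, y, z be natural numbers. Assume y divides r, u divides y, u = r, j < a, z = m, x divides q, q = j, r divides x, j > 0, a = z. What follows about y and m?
y < m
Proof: Because u = r and u divides y, r divides y. Because y divides r, r = y. r divides x and x divides q, so r divides q. Since q = j, r divides j. Because r = y, y divides j. Since j > 0, y ≤ j. a = z and z = m, hence a = m. Since j < a, j < m. y ≤ j, so y < m.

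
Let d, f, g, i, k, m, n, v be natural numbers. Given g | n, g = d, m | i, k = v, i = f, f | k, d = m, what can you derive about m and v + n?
m | v + n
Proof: i = f and m | i, hence m | f. k = v and f | k, therefore f | v. m | f, so m | v. Since g = d and d = m, g = m. Since g | n, m | n. Since m | v, m | v + n.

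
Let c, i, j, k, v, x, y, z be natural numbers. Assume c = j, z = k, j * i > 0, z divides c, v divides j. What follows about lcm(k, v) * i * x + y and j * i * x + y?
lcm(k, v) * i * x + y ≤ j * i * x + y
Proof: c = j and z divides c, hence z divides j. z = k, so k divides j. Since v divides j, lcm(k, v) divides j. Then lcm(k, v) * i divides j * i. j * i > 0, so lcm(k, v) * i ≤ j * i. By multiplying by a non-negative, lcm(k, v) * i * x ≤ j * i * x. Then lcm(k, v) * i * x + y ≤ j * i * x + y.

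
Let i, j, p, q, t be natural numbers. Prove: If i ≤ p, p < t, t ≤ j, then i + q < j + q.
i ≤ p and p < t, hence i < t. Since t ≤ j, i < j. Then i + q < j + q.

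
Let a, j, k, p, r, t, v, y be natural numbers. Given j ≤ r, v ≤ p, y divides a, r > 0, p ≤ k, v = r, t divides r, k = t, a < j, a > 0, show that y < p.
y divides a and a > 0, therefore y ≤ a. v = r and v ≤ p, so r ≤ p. From k = t and p ≤ k, p ≤ t. t divides r and r > 0, thus t ≤ r. From p ≤ t, p ≤ r. Since r ≤ p, r = p. j ≤ r, so j ≤ p. Since a < j, a < p. y ≤ a, so y < p.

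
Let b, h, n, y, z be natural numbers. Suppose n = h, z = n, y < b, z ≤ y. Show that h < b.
z = n and n = h, hence z = h. z ≤ y and y < b, hence z < b. Since z = h, h < b.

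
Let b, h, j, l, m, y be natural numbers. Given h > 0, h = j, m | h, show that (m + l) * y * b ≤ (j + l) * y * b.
m | h and h > 0, therefore m ≤ h. h = j, so m ≤ j. Then m + l ≤ j + l. Then (m + l) * y ≤ (j + l) * y. Then (m + l) * y * b ≤ (j + l) * y * b.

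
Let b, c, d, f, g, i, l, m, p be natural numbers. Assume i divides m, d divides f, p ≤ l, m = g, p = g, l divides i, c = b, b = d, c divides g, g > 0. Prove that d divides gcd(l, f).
p = g and p ≤ l, so g ≤ l. m = g and i divides m, hence i divides g. l divides i, so l divides g. Since g > 0, l ≤ g. Since g ≤ l, g = l. Because c = b and c divides g, b divides g. b = d, so d divides g. g = l, so d divides l. d divides f, so d divides gcd(l, f).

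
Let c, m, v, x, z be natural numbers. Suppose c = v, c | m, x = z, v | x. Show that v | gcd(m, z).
c = v and c | m, thus v | m. x = z and v | x, hence v | z. Since v | m, v | gcd(m, z).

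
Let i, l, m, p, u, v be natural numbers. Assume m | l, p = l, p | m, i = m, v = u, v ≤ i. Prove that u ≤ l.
p = l and p | m, thus l | m. Since m | l, m = l. From v = u and v ≤ i, u ≤ i. i = m, so u ≤ m. Since m = l, u ≤ l.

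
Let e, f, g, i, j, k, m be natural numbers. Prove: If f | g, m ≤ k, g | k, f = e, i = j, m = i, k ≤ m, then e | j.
m = i and i = j, so m = j. k ≤ m and m ≤ k, thus k = m. f | g and g | k, thus f | k. k = m, so f | m. Since m = j, f | j. Since f = e, e | j.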